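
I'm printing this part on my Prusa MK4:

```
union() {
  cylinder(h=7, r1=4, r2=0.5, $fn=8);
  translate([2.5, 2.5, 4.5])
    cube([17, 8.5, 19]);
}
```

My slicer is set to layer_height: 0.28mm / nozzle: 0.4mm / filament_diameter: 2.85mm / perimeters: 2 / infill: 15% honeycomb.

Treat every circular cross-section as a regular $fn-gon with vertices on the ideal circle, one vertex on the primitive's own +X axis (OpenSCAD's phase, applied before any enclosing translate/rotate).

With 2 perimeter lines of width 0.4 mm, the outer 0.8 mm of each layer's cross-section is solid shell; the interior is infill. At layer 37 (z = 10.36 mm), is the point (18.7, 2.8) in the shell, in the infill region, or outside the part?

At z = 10.36 mm: the cone does not reach this height (z outside [0, 7]); the cube at (2.5, 2.5) is present — its section is the full 17×8.5 rectangle; Merging all regions: only the 17×8.5 cube at (2.5, 2.5) is present, so the union is just that shape — 1 connected region. Overall, the cross-section is a single solid region. The nearest boundary edge runs (2.50, 2.50)→(19.50, 2.50); distance from the point to it = 0.30 mm. The point is inside the cross-section, 0.30 mm from the nearest boundary — within the 0.8 mm shell band (2 × 0.4).

shell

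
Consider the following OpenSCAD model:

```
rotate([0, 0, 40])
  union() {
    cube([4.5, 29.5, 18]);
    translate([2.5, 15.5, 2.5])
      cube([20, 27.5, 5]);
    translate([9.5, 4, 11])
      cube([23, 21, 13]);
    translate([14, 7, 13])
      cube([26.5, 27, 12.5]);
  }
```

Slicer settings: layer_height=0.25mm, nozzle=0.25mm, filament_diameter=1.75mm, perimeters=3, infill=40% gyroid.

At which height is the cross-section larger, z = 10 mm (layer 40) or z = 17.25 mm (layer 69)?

Layer 40 (z = 10): the cube (footprint 4.5×29.5) is included at this height (area 132.75 mm²); the cube at (2.5, 15.5) is not intersected at this z (z outside [2.5, 7.5]); the cube at (9.5, 4) does not reach this height (z outside [11, 24]); the cube at (14, 7) is absent (z outside [13, 25.5]); Combining (union): only the 4.5×29.5 cube is present, so the union is just that shape — area = 132.75 mm²; (rotated 40° about Z; rotation is an isometry so areas/perimeters/island counts are preserved). So its area = 132.75 mm². Layer 69 (z = 17.25): the cube (footprint 4.5×29.5) is included at this height (area 132.75 mm²); the cube at (2.5, 15.5) is not intersected at this z (z outside [2.5, 7.5]); the 23×21 cube at (9.5, 4) contributes its full rectangle (area 483.00 mm²); the 26.5×27 cube at (14, 7) contributes its full rectangle (area 715.50 mm²); Merging all regions: the regions partially overlap — summed areas 1331.25 mm² minus the doubly-counted overlap 333.00 mm² gives 998.25 mm² — area = 998.25 mm²; (whole slice rotated 40° about Z — lengths, areas and connectivity unchanged). So its area = 998.25 mm². Layer 69 is larger (998.25 vs 132.75 mm²).

layer 69 (z = 17.25 mm)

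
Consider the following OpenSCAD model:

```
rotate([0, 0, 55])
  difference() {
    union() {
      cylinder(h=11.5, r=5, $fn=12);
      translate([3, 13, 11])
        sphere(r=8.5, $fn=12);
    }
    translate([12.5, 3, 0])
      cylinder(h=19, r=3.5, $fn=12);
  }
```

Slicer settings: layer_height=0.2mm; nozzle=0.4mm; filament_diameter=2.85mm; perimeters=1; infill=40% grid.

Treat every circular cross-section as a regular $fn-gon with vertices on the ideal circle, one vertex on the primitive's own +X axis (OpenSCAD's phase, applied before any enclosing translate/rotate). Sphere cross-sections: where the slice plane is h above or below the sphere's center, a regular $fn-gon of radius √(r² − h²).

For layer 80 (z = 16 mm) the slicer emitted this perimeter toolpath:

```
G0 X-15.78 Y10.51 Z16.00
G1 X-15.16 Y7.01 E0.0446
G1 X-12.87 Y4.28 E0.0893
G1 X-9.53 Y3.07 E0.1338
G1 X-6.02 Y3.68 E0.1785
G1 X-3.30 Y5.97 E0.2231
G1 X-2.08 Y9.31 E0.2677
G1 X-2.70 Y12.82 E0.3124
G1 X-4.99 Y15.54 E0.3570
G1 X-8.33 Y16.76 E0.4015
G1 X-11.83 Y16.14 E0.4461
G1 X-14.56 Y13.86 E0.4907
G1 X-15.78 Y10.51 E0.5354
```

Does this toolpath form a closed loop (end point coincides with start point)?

Start point (G0): (-15.78, 10.51). End point (last G1): the path returns to the start — closed.

yes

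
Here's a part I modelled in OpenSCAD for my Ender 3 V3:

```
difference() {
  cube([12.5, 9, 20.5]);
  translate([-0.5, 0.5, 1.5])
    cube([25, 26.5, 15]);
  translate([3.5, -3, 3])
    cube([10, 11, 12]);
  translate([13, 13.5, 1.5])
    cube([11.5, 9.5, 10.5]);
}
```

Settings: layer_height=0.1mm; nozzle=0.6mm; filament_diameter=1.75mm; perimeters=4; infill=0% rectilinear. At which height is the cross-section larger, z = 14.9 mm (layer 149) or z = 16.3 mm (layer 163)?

Layer 149 (z = 14.9): the cube is present — its section is the full 12.5×9 rectangle (area 112.50 mm²); the 25×26.5 cube at (-0.5, 0.5) contributes its full rectangle (area 662.50 mm²); the cube at (3.5, -3) is present — its section is the full 10×11 rectangle (area 110.00 mm²); the cube at (13, 13.5) does not reach this height (z outside [1.5, 12]); Taking the first minus the rest: starting from the 12.5×9 cube (112.50 mm²), the 25×26.5 cube at (-0.5, 0.5) partially overlaps it — only the 106.25 mm² overlap (of its 662.50 mm²) is removed, clipping the outline; the 10×11 cube at (3.5, -3) partially overlaps it — only the 4.50 mm² overlap (of its 110.00 mm²) is removed, clipping the outline — area = 1.75 mm². So its area = 1.75 mm². Layer 163 (z = 16.3): the cube is present — its section is the full 12.5×9 rectangle (area 112.50 mm²); the cube at (-0.5, 0.5) is present — its section is the full 25×26.5 rectangle (area 662.50 mm²); the cube at (3.5, -3) is not intersected at this z (z outside [3, 15]); the cube at (13, 13.5) is not intersected at this z (z outside [1.5, 12]); Taking the first minus the rest: starting from the 12.5×9 cube (112.50 mm²), the 25×26.5 cube at (-0.5, 0.5) partially overlaps it — only the 106.25 mm² overlap (of its 662.50 mm²) is removed, clipping the outline — area = 6.25 mm². So its area = 6.25 mm². Layer 163 is larger (6.25 vs 1.75 mm²).

layer 163 (z = 16.3 mm)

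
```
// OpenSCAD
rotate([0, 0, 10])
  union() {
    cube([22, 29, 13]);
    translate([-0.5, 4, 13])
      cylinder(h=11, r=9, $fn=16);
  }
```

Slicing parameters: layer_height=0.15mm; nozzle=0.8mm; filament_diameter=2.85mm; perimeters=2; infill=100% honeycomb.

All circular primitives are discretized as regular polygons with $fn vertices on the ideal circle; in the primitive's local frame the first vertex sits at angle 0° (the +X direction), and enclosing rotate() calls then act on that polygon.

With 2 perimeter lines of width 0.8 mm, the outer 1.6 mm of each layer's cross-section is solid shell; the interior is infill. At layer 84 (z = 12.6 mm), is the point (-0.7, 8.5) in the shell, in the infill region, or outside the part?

shell

At z = 12.6 mm: the cube (footprint 22×29) is included at this height; the cylinder at (-0.5, 4) does not reach this height (z outside [13, 24]); Combining (union): only the 22×29 cube is present, so the union is just that shape — 1 connected region; (whole slice rotated 10° about Z — lengths, areas and connectivity unchanged). Overall, the cross-section is a single solid region. Undo the 10° rotation: the query point maps to (0.787, 8.492) in the un-rotated model frame. The nearest boundary edge runs (0.00, 29.00)→(0.00, 0.00); distance from the point to it = 0.79 mm. The point is inside the cross-section, 0.79 mm from the nearest boundary — within the 1.6 mm shell band (2 × 0.8).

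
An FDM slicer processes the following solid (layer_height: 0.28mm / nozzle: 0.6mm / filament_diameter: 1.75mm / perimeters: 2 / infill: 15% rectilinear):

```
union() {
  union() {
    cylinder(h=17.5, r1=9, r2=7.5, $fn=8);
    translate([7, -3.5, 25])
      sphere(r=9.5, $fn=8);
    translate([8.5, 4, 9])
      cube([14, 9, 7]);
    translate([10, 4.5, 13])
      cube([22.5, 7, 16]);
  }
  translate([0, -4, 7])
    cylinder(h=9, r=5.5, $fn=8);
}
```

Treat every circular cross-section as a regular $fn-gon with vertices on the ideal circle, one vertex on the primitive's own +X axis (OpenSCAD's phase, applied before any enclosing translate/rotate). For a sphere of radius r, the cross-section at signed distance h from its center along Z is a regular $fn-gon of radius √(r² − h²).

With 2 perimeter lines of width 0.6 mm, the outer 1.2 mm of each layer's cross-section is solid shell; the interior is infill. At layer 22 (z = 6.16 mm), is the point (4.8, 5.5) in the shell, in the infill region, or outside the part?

At z = 6.16 mm: the cone contributes a regular 8-gon of circumradius 8.472 (interpolated between r1=9 and r2=7.5 at t=0.352); the sphere at (7, -3.5) does not reach this height (|z−center|=18.840 > r=9.5); the cube at (8.5, 4) is absent (z outside [9, 16]); the cube at (10, 4.5) does not reach this height (z outside [13, 29]); Taking the union: only the cone is present, so the union is just that shape — 1 connected region; the cylinder at (0, -4) is absent (z outside [7, 16]); Merging all regions: only that combined region is present, so the union is just that shape — 1 connected region. Overall, the cross-section is a single solid region. The nearest boundary edge runs (5.99, 5.99)→(0.00, 8.47); distance from the point to it = 0.91 mm. The point is inside the cross-section, 0.91 mm from the nearest boundary — within the 1.2 mm shell band (2 × 0.6).

shell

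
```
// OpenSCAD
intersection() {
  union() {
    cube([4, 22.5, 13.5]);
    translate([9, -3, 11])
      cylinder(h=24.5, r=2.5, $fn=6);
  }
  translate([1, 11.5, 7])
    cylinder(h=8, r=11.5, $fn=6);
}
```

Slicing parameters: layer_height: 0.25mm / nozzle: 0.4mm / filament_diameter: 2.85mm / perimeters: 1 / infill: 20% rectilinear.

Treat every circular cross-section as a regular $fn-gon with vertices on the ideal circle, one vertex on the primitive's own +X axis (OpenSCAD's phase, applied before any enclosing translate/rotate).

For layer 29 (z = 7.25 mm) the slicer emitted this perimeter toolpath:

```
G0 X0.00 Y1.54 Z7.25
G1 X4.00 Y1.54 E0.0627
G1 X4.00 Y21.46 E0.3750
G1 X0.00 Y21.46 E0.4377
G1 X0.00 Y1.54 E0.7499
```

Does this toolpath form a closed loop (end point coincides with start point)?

yes

Start point (G0): (0.00, 1.54). End point (last G1): the path returns to the start — closed.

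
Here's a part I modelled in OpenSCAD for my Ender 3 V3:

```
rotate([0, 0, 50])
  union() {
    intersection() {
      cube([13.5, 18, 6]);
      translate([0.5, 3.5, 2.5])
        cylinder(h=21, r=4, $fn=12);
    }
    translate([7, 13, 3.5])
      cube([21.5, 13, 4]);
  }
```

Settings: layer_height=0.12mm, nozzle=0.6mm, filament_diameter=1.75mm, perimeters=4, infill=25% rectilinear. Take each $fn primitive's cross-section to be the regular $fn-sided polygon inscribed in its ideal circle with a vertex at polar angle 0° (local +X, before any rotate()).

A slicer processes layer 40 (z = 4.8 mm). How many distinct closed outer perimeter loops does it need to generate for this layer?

2

At z = 4.8 mm: the cube (footprint 13.5×18) is included at this height; the cylinder at (0.5, 3.5): section is a regular 12-gon, circumradius r=4; Taking the intersection: the r=4 cylinder at (0.5, 3.5) partially overlaps the 13.5×18 cube; clipping to the common part keeps 27.25 mm² — 1 connected region; the cube at (7, 13) (footprint 21.5×13) is included at this height; Combining (union): the 2 present regions are separate (no shared area or edge), so areas and boundary lengths simply add and each stays a separate island — 2 connected regions; (whole slice rotated 50° about Z — lengths, areas and connectivity unchanged). The result has 2 disconnected regions.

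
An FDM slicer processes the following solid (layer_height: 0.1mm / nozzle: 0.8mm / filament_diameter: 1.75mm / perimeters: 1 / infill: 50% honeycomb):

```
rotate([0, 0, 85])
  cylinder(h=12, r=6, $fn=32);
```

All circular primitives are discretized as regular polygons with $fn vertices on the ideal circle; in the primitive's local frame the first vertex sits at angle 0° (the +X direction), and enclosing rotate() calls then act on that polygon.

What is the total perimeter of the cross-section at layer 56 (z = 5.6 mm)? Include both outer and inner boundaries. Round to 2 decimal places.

37.64 mm

At z = 5.6 mm: the cylinder: section is a regular 32-gon, circumradius r=6 (perimeter = 2·32·6.000·sin(180°/32) = 37.64 mm); (whole slice rotated 85° about Z — lengths, areas and connectivity unchanged). Overall, the cross-section is a single solid region. Total boundary length (outer) = 37.64 mm.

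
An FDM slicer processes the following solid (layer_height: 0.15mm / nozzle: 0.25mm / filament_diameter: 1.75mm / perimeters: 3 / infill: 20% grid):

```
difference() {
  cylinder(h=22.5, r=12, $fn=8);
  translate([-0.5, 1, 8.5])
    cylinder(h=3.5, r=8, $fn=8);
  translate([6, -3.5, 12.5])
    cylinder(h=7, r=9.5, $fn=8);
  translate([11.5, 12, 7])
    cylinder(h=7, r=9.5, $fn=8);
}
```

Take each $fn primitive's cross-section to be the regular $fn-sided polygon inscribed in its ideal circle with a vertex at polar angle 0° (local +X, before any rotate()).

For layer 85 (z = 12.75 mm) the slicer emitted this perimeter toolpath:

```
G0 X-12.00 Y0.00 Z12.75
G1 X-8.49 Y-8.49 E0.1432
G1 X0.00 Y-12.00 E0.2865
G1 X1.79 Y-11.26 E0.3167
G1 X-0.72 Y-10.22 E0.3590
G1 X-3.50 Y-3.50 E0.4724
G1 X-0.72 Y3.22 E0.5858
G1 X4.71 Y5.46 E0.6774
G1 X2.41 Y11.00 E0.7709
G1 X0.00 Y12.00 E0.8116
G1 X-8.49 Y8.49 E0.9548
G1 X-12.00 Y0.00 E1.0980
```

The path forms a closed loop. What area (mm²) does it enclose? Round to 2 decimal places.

202.02 mm²

Apply the shoelace formula to the sequence of (X, Y) vertices; enclosed area = 202.02 mm².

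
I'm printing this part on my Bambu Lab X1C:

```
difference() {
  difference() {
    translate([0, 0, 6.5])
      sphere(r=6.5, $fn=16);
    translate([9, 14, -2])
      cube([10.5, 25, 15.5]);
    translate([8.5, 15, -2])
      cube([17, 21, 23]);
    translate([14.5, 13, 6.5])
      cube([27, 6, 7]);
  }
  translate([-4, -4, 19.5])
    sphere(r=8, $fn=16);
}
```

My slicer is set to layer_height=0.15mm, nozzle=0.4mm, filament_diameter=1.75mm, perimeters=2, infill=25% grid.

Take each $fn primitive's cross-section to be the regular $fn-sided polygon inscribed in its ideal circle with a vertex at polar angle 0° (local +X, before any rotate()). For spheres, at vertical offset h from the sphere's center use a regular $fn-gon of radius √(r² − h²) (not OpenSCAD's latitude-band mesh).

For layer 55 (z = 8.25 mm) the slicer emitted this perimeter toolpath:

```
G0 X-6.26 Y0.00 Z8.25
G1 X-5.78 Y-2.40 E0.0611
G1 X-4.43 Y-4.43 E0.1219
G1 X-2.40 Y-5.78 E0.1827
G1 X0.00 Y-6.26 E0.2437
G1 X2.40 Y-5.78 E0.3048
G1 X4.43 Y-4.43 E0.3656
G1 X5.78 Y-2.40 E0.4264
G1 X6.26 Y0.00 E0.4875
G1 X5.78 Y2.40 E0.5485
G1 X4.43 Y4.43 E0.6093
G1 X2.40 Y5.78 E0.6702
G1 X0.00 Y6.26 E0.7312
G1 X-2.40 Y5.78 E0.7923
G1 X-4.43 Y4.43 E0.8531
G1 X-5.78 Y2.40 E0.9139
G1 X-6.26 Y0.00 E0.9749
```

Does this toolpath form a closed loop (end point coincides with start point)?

Start point (G0): (-6.26, 0.00). End point (last G1): the path returns to the start — closed.

yes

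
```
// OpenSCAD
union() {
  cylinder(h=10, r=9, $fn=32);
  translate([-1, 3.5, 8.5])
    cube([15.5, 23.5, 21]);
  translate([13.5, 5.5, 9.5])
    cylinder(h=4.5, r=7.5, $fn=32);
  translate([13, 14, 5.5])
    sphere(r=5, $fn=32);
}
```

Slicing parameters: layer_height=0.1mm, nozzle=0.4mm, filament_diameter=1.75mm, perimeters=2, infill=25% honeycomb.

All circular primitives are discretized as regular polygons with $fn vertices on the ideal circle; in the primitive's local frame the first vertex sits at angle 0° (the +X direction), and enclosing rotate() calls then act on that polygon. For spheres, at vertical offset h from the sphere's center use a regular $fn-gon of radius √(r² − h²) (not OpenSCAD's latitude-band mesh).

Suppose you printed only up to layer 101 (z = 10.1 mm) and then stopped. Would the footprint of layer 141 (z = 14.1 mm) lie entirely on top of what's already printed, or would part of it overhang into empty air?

Compare the two slices. At z = 10.1: the cylinder is absent (z outside [0, 10]); the 15.5×23.5 cube at (-1, 3.5) contributes its full rectangle (area 364.25 mm²); the cylinder at (13.5, 5.5): section is a regular 32-gon, circumradius r=7.5 (area = (32/2)·7.500²·sin(360°/32) = 175.58 mm²); the sphere at (13, 14): section is a regular 32-gon, circumradius = √(r²−h²) = √(5²−4.6²) = 1.960 (area = (32/2)·1.960²·sin(360°/32) = 11.99 mm²); Taking the union: the regions partially overlap — summed areas 551.82 mm² minus the doubly-counted overlap 79.34 mm² gives 472.48 mm² — area = 472.48 mm². At z = 14.1: the cylinder is absent (z outside [0, 10]); the cube at (-1, 3.5) is present — its section is the full 15.5×23.5 rectangle (area 364.25 mm²); the cylinder at (13.5, 5.5) does not reach this height (z outside [9.5, 14]); the sphere at (13, 14) is absent (|z−center|=8.600 > r=5); Combining (union): only the 15.5×23.5 cube at (-1, 3.5) is present, so the union is just that shape — area = 364.25 mm². Checking containment: the cross-section at z = 14.1 is a subset of the cross-section at z = 10.1.

entirely on top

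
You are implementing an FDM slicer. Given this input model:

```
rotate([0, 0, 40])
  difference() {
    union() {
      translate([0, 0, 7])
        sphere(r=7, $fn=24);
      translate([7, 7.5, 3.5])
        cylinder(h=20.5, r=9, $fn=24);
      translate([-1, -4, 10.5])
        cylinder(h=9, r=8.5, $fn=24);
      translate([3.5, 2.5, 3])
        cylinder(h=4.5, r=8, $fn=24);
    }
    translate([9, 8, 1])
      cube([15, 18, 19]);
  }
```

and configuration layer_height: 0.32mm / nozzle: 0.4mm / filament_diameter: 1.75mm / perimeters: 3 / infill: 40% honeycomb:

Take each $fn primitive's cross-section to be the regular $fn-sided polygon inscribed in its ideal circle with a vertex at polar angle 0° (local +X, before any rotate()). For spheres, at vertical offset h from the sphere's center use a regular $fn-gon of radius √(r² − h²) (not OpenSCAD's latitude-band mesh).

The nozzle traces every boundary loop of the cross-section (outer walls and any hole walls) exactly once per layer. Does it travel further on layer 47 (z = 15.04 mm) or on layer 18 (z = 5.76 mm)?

Layer 47 (z = 15.04): the sphere is absent (|z−center|=8.040 > r=7); the r=9 cylinder at (7, 7.5) contributes a regular 24-gon of circumradius 9 (perimeter = 2·24·9.000·sin(180°/24) = 56.39 mm); the r=8.5 cylinder at (-1, -4) contributes a regular 24-gon of circumradius 8.5 (perimeter = 2·24·8.500·sin(180°/24) = 53.25 mm); the cylinder at (3.5, 2.5) is not intersected at this z (z outside [3, 7.5]); Merging all regions: the regions partially overlap (shared area 23.81 mm²), so the edge portions inside another operand are dropped and the merged outline is re-measured after clipping — boundary = 87.44 mm; the 15×18 cube at (9, 8) contributes its full rectangle (perimeter 66.00 mm); Subtracting the remaining from the first: starting from the result so far, the 15×18 cube at (9, 8) partially overlaps it — only the 41.67 mm² overlap (of its 270.00 mm²) is removed, clipping the outline — boundary = 91.03 mm; (rotated 40° about Z; rotation is an isometry so areas/perimeters/island counts are preserved). So its perimeter = 91.03 mm. Layer 18 (z = 5.76): the sphere: section is a regular 24-gon, circumradius = √(r²−h²) = √(7²−1.24²) = 6.889 (perimeter = 2·24·6.889·sin(180°/24) = 43.16 mm); the r=9 cylinder at (7, 7.5) gives a regular 24-gon of circumradius 9 (constant along its height) (perimeter = 2·24·9.000·sin(180°/24) = 56.39 mm); the cylinder at (-1, -4) is absent (z outside [10.5, 19.5]); the cylinder at (3.5, 2.5): section is a regular 24-gon, circumradius r=8 (perimeter = 2·24·8.000·sin(180°/24) = 50.12 mm); Taking the union: the regions partially overlap (shared area 230.96 mm²), so the edge portions inside another operand are dropped and the merged outline is re-measured after clipping — boundary = 71.51 mm; the cube at (9, 8) (footprint 15×18) is included at this height (perimeter 66.00 mm); Subtracting the remaining from the first: starting from the result so far, the 15×18 cube at (9, 8) partially overlaps it — only the 41.67 mm² overlap (of its 270.00 mm²) is removed, clipping the outline — boundary = 75.11 mm; (rotated 40° about Z; rotation is an isometry so areas/perimeters/island counts are preserved). So its perimeter = 75.11 mm. Layer 47 is larger (91.03 vs 75.11 mm).

layer 47 (z = 15.04 mm)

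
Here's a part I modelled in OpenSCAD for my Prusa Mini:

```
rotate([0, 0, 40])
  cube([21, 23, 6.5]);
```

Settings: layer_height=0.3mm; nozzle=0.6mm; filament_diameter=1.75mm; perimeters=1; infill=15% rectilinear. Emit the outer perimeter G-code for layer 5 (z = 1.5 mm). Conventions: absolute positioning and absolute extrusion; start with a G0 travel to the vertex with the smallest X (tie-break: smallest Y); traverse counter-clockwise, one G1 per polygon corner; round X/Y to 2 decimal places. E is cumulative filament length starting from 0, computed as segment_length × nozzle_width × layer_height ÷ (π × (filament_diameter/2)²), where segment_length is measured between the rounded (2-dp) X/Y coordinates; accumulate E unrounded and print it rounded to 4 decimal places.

G0 X-14.78 Y17.62 Z1.50
G1 X0.00 Y0.00 E1.7211
G1 X16.09 Y13.50 E3.2929
G1 X1.30 Y31.12 E5.0144
G1 X-14.78 Y17.62 E6.5856

At z = 1.5 mm: the 21×23 cube contributes its full rectangle; (rotated 40° about Z; rotation is an isometry so areas/perimeters/island counts are preserved). The outline is a single polygon with 4 vertices. Extrusion per mm of travel: 0.6 × 0.3 / (π × 0.875²) = 0.074835. Accumulating E over each segment gives final E = 6.5856.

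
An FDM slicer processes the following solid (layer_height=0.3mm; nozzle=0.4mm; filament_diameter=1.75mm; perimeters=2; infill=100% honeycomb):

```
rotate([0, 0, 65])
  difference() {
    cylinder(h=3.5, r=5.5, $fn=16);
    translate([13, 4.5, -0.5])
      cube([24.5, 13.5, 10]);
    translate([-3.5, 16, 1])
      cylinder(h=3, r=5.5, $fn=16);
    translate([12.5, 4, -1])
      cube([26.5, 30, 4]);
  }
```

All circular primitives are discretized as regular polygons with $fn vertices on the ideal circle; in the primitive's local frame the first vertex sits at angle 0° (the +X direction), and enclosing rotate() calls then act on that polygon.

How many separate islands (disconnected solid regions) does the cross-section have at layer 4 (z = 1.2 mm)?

1

At z = 1.2 mm: the cylinder: section is a regular 16-gon, circumradius r=5.5; the cube at (13, 4.5) is present — its section is the full 24.5×13.5 rectangle; the cylinder at (-3.5, 16): section is a regular 16-gon, circumradius r=5.5; the cube at (12.5, 4) is present — its section is the full 26.5×30 rectangle; Taking the first minus the rest: starting from the r=5.5 cylinder, the 24.5×13.5 cube at (13, 4.5) misses the remaining region (no effect); the r=5.5 cylinder at (-3.5, 16) misses the remaining region (no effect); the 26.5×30 cube at (12.5, 4) misses the remaining region (no effect) — 1 connected region; (whole slice rotated 65° about Z — lengths, areas and connectivity unchanged). Overall, the cross-section is a single solid region. Island count = 1.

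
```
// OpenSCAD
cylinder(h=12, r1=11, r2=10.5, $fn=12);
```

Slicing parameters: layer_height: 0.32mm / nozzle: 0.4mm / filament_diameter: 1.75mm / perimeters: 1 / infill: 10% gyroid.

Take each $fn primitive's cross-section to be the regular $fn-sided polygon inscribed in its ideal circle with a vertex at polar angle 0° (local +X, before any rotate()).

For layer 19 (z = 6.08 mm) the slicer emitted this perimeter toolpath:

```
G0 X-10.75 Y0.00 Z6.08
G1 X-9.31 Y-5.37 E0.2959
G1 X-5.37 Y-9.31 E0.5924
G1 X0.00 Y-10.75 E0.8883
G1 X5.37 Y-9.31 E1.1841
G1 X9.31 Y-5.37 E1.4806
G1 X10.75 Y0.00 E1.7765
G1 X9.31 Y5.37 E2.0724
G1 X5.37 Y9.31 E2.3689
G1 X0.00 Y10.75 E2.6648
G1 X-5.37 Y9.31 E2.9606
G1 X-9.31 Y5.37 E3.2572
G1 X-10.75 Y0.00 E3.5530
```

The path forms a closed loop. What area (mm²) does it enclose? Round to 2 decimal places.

Apply the shoelace formula to the sequence of (X, Y) vertices; enclosed area = 346.59 mm².

346.59 mm²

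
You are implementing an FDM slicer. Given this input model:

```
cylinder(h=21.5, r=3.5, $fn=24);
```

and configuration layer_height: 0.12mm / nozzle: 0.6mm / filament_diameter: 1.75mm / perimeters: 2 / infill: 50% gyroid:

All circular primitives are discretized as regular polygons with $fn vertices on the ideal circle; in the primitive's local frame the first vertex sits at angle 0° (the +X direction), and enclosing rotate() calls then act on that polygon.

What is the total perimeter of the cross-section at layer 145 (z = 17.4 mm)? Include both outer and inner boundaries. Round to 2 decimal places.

At z = 17.4 mm: the r=3.5 cylinder contributes a regular 24-gon of circumradius 3.5 (perimeter = 2·24·3.500·sin(180°/24) = 21.93 mm). Overall, the cross-section is a single solid region. Total boundary length (outer) = 21.93 mm.

21.93 mm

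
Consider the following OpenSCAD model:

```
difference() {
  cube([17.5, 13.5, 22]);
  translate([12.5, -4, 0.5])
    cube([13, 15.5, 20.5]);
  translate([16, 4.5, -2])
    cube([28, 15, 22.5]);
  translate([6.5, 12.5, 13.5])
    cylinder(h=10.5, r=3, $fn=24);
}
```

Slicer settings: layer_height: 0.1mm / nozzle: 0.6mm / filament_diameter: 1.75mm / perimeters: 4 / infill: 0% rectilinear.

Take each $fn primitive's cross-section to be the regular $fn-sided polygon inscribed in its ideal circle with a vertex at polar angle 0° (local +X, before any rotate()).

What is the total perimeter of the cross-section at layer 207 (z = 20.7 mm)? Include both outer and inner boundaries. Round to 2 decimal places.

67.84 mm

At z = 20.7 mm: the cube (footprint 17.5×13.5) is included at this height (perimeter 62.00 mm); the 13×15.5 cube at (12.5, -4) contributes its full rectangle (perimeter 57.00 mm); the cube at (16, 4.5) does not reach this height (z outside [-2, 20.5]); the r=3 cylinder at (6.5, 12.5) contributes a regular 24-gon of circumradius 3 (perimeter = 2·24·3.000·sin(180°/24) = 18.80 mm); Subtracting the remaining from the first: starting from the 17.5×13.5 cube, the 13×15.5 cube at (12.5, -4) partially overlaps it — only the 57.50 mm² overlap (of its 201.50 mm²) is removed, clipping the outline; the r=3 cylinder at (6.5, 12.5) partially overlaps it — only the 19.83 mm² overlap (of its 27.95 mm²) is removed, clipping the outline — boundary = 67.84 mm. Overall, the cross-section is a single solid region. Total boundary length (outer) = 67.84 mm.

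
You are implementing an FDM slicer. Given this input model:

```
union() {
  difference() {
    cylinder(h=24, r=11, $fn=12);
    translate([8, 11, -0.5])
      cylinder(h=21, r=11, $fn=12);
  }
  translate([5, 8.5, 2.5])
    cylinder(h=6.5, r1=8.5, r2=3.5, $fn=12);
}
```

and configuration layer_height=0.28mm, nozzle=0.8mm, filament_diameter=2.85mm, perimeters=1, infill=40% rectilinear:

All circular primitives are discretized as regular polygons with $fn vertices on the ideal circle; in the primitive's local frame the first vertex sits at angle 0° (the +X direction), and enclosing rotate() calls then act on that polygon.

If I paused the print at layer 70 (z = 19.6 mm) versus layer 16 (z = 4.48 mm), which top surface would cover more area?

Layer 70 (z = 19.6): the r=11 cylinder contributes a regular 12-gon of circumradius 11 (area = (12/2)·11.000²·sin(360°/12) = 363.00 mm²); the r=11 cylinder at (8, 11) contributes a regular 12-gon of circumradius 11 (area = (12/2)·11.000²·sin(360°/12) = 363.00 mm²); Taking the first minus the rest: starting from the r=11 cylinder (363.00 mm²), the r=11 cylinder at (8, 11) partially overlaps it — only the 91.25 mm² overlap (of its 363.00 mm²) is removed, clipping the outline — area = 271.75 mm²; the cone at (5, 8.5) is not intersected at this z (z outside [2.5, 9]); Merging all regions: only that combined region is present, so the union is just that shape — area = 271.75 mm². So its area = 271.75 mm². Layer 16 (z = 4.48): the cylinder: section is a regular 12-gon, circumradius r=11 (area = (12/2)·11.000²·sin(360°/12) = 363.00 mm²); the r=11 cylinder at (8, 11) contributes a regular 12-gon of circumradius 11 (area = (12/2)·11.000²·sin(360°/12) = 363.00 mm²); Subtracting the remaining from the first: starting from the r=11 cylinder (363.00 mm²), the r=11 cylinder at (8, 11) partially overlaps it — only the 91.25 mm² overlap (of its 363.00 mm²) is removed, clipping the outline — area = 271.75 mm²; the cone at (5, 8.5): at t=0.305 of its height the radius interpolates to r₁+(r₂−r₁)t = 6.977, giving a regular 12-gon of that circumradius (area = (12/2)·6.977²·sin(360°/12) = 146.03 mm²); Combining (union): the regions partially overlap — summed areas 417.78 mm² minus the doubly-counted overlap 0.01 mm² gives 417.77 mm² — area = 417.77 mm². So its area = 417.77 mm². Layer 16 is larger (417.77 vs 271.75 mm²).

layer 16 (z = 4.48 mm)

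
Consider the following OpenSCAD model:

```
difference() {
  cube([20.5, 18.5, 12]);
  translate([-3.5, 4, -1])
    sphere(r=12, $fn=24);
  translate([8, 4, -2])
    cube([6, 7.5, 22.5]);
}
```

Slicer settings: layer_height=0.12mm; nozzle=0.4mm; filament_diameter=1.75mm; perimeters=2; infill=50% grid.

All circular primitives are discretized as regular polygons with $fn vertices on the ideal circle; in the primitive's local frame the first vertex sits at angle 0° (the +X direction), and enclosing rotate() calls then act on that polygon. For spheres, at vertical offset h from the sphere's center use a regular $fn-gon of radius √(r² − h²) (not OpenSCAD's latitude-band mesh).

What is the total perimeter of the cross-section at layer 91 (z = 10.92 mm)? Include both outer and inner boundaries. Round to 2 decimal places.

At z = 10.92 mm: the cube is present — its section is the full 20.5×18.5 rectangle (perimeter 78.00 mm); the r=12 sphere at (-3.5, 4) contributes a regular 24-gon of circumradius √(12²−11.92²) = 1.383 (perimeter = 2·24·1.383·sin(180°/24) = 8.67 mm); the cube at (8, 4) (footprint 6×7.5) is included at this height (perimeter 27.00 mm); Taking the first minus the rest: starting from the 20.5×18.5 cube, the r=12 sphere at (-3.5, 4) misses the remaining region (no effect); the 6×7.5 cube at (8, 4) lies wholly inside it (removes its full 45.00 mm² and its 27.00 mm outline becomes a hole wall) — boundary (outer + 1 inner loop) = 105.00 mm. Overall, the cross-section is one region with 1 hole. Total boundary length (outer + inner) = 105.00 mm.

105.00 mm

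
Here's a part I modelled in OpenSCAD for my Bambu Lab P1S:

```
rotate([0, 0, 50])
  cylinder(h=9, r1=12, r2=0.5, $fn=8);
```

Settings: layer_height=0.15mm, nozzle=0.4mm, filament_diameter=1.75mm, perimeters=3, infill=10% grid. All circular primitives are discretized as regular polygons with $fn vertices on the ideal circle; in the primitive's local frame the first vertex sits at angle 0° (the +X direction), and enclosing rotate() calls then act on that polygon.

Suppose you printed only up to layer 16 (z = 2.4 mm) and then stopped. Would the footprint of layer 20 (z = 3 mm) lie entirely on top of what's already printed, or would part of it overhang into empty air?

Compare the two slices. At z = 2.4: the cone (r1=12→r2=0.5) has section circumradius 8.933 here — a regular 8-gon (area = (8/2)·8.933²·sin(360°/8) = 225.72 mm²); (rotated 50° about Z; rotation is an isometry so areas/perimeters/island counts are preserved). At z = 3: the cone: at t=0.333 of its height the radius interpolates to r₁+(r₂−r₁)t = 8.167, giving a regular 8-gon of that circumradius (area = (8/2)·8.167²·sin(360°/8) = 188.64 mm²); (whole slice rotated 50° about Z — lengths, areas and connectivity unchanged). Checking containment: the cross-section at z = 3 is a subset of the cross-section at z = 2.4.

entirely on top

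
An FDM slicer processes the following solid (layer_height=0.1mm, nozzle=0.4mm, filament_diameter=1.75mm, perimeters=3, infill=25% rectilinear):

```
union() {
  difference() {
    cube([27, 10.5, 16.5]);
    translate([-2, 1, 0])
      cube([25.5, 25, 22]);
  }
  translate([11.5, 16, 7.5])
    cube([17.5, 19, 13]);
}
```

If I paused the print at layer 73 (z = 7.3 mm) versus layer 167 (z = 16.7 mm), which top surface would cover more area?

layer 167 (z = 16.7 mm)

Layer 73 (z = 7.3): the 27×10.5 cube contributes its full rectangle (area 283.50 mm²); the 25.5×25 cube at (-2, 1) contributes its full rectangle (area 637.50 mm²); Subtracting the remaining from the first: starting from the 27×10.5 cube (283.50 mm²), the 25.5×25 cube at (-2, 1) partially overlaps it — only the 223.25 mm² overlap (of its 637.50 mm²) is removed, clipping the outline — area = 60.25 mm²; the cube at (11.5, 16) does not reach this height (z outside [7.5, 20.5]); Merging all regions: only that combined region is present, so the union is just that shape — area = 60.25 mm². So its area = 60.25 mm². Layer 167 (z = 16.7): the cube is not intersected at this z (z outside [0, 16.5]); the 25.5×25 cube at (-2, 1) contributes its full rectangle (area 637.50 mm²); Subtracting the remaining from the first: the first operand is absent here, so nothing remains; the cube at (11.5, 16) (footprint 17.5×19) is included at this height (area 332.50 mm²); Merging all regions: only the 17.5×19 cube at (11.5, 16) is present, so the union is just that shape — area = 332.50 mm². So its area = 332.50 mm². Layer 167 is larger (332.50 vs 60.25 mm²).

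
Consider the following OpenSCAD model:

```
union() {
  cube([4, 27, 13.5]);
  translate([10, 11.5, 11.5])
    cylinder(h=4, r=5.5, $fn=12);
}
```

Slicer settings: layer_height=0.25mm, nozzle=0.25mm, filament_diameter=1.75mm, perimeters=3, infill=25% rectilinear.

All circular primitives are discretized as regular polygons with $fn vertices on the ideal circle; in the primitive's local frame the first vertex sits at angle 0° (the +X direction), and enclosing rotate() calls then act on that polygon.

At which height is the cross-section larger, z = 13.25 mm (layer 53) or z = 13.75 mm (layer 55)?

Layer 53 (z = 13.25): the cube is present — its section is the full 4×27 rectangle (area 108.00 mm²); the r=5.5 cylinder at (10, 11.5) gives a regular 12-gon of circumradius 5.5 (constant along its height) (area = (12/2)·5.500²·sin(360°/12) = 90.75 mm²); Combining (union): the 2 present regions are separate (no shared area or edge), so areas and boundary lengths simply add and each stays a separate island — area = 198.75 mm². So its area = 198.75 mm². Layer 55 (z = 13.75): the cube does not reach this height (z outside [0, 13.5]); the cylinder at (10, 11.5): section is a regular 12-gon, circumradius r=5.5 (area = (12/2)·5.500²·sin(360°/12) = 90.75 mm²); Combining (union): only the r=5.5 cylinder at (10, 11.5) is present, so the union is just that shape — area = 90.75 mm². So its area = 90.75 mm². Layer 53 is larger (198.75 vs 90.75 mm²).

layer 53 (z = 13.25 mm)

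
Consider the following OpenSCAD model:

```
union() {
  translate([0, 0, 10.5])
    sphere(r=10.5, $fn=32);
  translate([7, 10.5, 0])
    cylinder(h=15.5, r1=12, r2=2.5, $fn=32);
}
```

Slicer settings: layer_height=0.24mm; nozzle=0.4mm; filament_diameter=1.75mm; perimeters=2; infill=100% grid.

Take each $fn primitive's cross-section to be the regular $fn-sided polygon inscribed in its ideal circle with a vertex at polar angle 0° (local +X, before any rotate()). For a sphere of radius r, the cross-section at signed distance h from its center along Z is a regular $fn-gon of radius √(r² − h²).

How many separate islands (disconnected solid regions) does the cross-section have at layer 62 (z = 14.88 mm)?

At z = 14.88 mm: the r=10.5 sphere contributes a regular 32-gon of circumradius √(10.5²−4.38²) = 9.543; the cone at (7, 10.5) (r1=12→r2=2.5) has section circumradius 2.880 here — a regular 32-gon; Combining (union): the 2 present regions are separate (no shared area or edge), so areas and boundary lengths simply add and each stays a separate island — 2 connected regions. Overall, the cross-section has 2 separate islands. Island count = 2.

2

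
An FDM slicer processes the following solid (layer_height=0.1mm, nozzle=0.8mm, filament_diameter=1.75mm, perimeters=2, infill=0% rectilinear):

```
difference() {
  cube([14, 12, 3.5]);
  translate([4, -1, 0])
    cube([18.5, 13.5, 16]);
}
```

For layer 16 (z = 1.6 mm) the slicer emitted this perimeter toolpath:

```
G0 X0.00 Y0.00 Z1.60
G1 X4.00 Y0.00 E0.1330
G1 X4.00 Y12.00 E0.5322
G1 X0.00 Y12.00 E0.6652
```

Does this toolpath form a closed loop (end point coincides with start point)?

Start point (G0): (0.00, 0.00). End point (last G1): the path does not return to the start — open.

no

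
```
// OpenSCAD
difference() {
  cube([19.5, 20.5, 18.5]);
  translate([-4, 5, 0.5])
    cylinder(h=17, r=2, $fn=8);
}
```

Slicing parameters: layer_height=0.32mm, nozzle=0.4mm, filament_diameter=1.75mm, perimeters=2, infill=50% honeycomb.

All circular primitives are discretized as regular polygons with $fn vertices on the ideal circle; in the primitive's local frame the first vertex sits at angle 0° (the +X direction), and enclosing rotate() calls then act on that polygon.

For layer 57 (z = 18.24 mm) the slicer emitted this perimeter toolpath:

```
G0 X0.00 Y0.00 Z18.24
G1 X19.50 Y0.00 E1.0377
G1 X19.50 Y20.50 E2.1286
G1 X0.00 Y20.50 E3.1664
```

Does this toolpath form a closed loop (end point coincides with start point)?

no

Start point (G0): (0.00, 0.00). End point (last G1): the path does not return to the start — open.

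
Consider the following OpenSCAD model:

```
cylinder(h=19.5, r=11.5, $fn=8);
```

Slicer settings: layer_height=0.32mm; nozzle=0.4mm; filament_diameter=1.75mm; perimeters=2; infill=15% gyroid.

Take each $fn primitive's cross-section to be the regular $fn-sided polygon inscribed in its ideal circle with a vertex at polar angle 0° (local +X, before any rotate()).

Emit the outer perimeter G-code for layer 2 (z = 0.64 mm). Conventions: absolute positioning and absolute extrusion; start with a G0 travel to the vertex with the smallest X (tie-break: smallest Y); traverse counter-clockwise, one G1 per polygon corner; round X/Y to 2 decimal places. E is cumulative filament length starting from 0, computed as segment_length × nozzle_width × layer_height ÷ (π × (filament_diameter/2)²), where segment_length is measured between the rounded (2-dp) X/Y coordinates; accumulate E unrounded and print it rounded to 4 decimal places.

G0 X-11.50 Y0.00 Z0.64
G1 X-8.13 Y-8.13 E0.4683
G1 X0.00 Y-11.50 E0.9367
G1 X8.13 Y-8.13 E1.4050
G1 X11.50 Y0.00 E1.8734
G1 X8.13 Y8.13 E2.3417
G1 X0.00 Y11.50 E2.8101
G1 X-8.13 Y8.13 E3.2784
G1 X-11.50 Y0.00 E3.7468

At z = 0.64 mm: the r=11.5 cylinder gives a regular 8-gon of circumradius 11.5 (constant along its height). The outline is a single polygon with 8 vertices. Extrusion per mm of travel: 0.4 × 0.32 / (π × 0.875²) = 0.053216. Accumulating E over each segment gives final E = 3.7468.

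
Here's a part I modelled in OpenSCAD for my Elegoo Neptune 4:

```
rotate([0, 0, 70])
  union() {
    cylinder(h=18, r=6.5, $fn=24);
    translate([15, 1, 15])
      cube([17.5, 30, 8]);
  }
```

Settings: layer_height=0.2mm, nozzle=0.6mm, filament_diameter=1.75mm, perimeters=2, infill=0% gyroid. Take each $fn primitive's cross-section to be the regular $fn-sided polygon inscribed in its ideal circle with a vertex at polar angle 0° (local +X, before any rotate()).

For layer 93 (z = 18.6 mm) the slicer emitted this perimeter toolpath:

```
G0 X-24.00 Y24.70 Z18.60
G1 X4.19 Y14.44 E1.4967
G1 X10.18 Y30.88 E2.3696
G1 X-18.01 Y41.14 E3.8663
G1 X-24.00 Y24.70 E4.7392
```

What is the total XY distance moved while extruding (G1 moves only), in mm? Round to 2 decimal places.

Sum the Euclidean lengths of each G1 segment: total = 94.99 mm.

94.99 mm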